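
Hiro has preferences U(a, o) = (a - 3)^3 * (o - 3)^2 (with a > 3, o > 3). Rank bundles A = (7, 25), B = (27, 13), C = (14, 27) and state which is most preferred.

Evaluate utility at each bundle:
U(A) = 30976.
U(B) = 1382400.
U(C) = 766656.
Highest utility is B, so B ≻ C ≻ A.

Bundle B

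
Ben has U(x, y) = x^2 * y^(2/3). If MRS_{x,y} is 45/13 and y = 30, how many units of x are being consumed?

x = 26

MU_x = 2·x·y^(2/3) and MU_y = 2/3·x^2·y^(-1/3).
MRS = MU_x/MU_y = (3)·y/x.
Substitute y = 30: MRS = 90/x. Setting 90/x = 45/13 gives x = 90/(45/13) = 26.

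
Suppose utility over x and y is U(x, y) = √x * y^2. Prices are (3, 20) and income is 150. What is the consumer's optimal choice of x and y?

x* = 10, y* = 6

MU_x = 0.5·x^(-0.5)·y^2 and MU_y = 2·√x·y.
MRS = MU_x/MU_y = (0.25)·y/x.
Tangency: set MRS = p_x/p_y = 3/20 = 0.15.
So (0.25)·y/x = 0.15, i.e. y = 0.6·x.
Substitute into the budget 3·x + 20·y = 150: 15·x = 150, so x* = 10.
Then y* = 0.6·10 = 6.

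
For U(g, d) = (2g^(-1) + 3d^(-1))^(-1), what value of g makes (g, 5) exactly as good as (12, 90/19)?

U depends on (g, d) only through S = 2g^(-1) + 3d^(-1), so equal utility means equal S. At (12, 90/19): S = 0.8.
With d = 5: 3·5^(-1) = 0.6, so 2g^(-1) = 0.8 − 0.6 = 0.2, i.e. g^(-1) = 0.1.
Hence g = 1/0.1 = 10.
Check: U(10, 5) = 1.25.

g = 10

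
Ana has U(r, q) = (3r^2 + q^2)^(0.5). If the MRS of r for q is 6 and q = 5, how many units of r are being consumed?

For CES with ρ = 2, MRS = (3/1)·(q/r)^(-1).
Setting (3/1)·(5/r)^(-1) = 6 gives (5/r)^(-1) = 2, so 5/r = 0.5 and r = 10.

r = 10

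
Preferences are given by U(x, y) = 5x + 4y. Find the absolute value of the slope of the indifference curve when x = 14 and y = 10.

MU_x = 5, MU_y = 4, so MRS = 5/4 = 1.25 at every bundle.
At (14, 10): MRS = 1.25.
The indifference curve has slope −1.25 at this bundle.

MRS = 1.25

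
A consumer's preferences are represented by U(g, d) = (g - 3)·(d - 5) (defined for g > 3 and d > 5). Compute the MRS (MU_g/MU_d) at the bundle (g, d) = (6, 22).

MU_g = (d−5), MU_d = (g−3).
MRS = (d−5)/(g−3).
At (6, 22): MRS = 17/3.
The indifference curve has slope −17/3 at this bundle.

MRS = 17/3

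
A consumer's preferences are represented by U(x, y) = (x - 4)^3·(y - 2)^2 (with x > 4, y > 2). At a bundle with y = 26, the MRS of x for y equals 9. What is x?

x = 8

MU_x = 3·(x−4)^2·(y−2)^2, MU_y = 2·(x−4)^3·(y−2).
MRS = (3/2)·(y−2)/(x−4).
Substitute y = 26: MRS = 36/(x − 4). Setting this equal to 9 gives x − 4 = 36/9 = 4, so x = 8.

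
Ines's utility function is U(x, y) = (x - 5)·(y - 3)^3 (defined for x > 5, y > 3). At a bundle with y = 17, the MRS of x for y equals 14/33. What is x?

x = 16

MU_x = (y−3)^3, MU_y = 3·(x−5)·(y−3)^2.
MRS = (1/3)·(y−3)/(x−5).
Substitute y = 17: MRS = (14/3)/(x − 5). Setting this equal to 14/33 gives x − 5 = (14/3)/(14/33) = 11, so x = 16.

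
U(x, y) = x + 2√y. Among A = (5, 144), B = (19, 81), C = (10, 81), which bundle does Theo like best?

Evaluate utility at each bundle:
U(A) = 29.000.
U(B) = 37.000.
U(C) = 28.000.
Highest utility is B, so B ≻ A ≻ C.

Bundle B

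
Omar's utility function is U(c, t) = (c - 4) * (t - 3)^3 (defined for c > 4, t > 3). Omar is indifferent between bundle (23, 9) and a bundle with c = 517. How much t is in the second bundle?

U(23, 9) = 4104.
Set U(517, t) = 4104 and solve.
With c = 517: (517 − 4) = 513, so (t − 3)^3 = 4104/513 = 8.
Taking the cube root (with t > 3): t − 3 = 2, so t = 5.
Check: U(517, 5) = 4104.

t = 5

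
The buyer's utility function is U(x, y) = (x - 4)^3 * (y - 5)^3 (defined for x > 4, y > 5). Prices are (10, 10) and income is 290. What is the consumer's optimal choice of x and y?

x* = 14, y* = 15

MU_x = 3·(x−4)^2·(y−5)^3, MU_y = 3·(x−4)^3·(y−5)^2.
MRS = (y−5)/(x−4).
Tangency: set MRS = p_x/p_y = 10/10 = 1.
So (y − 5)/(x − 4) = 1, i.e. (y − 5) = (x − 4).
Rewrite the budget in excess-of-subsistence terms: 10·(x − 4) + 10·(y − 5) = 290 − 10·4 − 10·5 = 200.
Substituting, 20·(x − 4) = 200, so x − 4 = 10 and x* = 14.
Then y − 5 = 10, so y* = 15.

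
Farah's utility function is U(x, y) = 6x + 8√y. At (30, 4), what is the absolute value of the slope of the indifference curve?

MRS = 3

MU_x = 6, MU_y = 8/(2√y).
MRS = 6 ÷ (8/(2√y)).
At (30, 4): MRS = 3.
The indifference curve has slope −3 at this bundle.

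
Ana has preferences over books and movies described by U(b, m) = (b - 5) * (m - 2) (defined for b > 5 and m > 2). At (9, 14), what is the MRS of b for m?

MU_b = (m−2), MU_m = (b−5).
MRS = (m−2)/(b−5).
At (9, 14): MRS = 3.
So at (9, 14) the consumer would give up 3 units of m for one more unit of b.

MRS = 3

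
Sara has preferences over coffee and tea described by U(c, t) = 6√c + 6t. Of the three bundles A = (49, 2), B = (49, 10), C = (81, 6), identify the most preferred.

Bundle B

Evaluate utility at each bundle:
U(A) = 54.000.
U(B) = 102.000.
U(C) = 90.000.
Highest utility is B, so B ≻ C ≻ A.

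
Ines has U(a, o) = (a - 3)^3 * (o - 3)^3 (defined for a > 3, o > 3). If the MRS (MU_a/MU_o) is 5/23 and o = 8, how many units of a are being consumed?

MU_a = 3·(a−3)^2·(o−3)^3, MU_o = 3·(a−3)^3·(o−3)^2.
MRS = (o−3)/(a−3).
Substitute o = 8: MRS = 5/(a − 3). Setting this equal to 5/23 gives a − 3 = 5/(5/23) = 23, so a = 26.

a = 26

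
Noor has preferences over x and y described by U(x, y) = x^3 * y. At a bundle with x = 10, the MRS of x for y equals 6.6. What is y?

MU_x = 3·x^2·y and MU_y = x^3.
MRS = MU_x/MU_y = (3/1)·y/x.
Substitute x = 10: MRS = y/(10/3). Setting y/(10/3) = 6.6 gives y = 6.6·(10/3) = 22.

y = 22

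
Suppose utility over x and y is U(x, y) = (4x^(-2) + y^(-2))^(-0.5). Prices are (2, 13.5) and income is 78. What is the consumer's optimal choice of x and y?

x* = 12, y* = 4

For CES with ρ = -2, MRS = (4/1)·(y/x)^3.
Tangency: set MRS = p_x/p_y = 2/13.5 = 4/27.
So (y/x)^3 = 1/27; taking the cube root, y/x = 1/3, i.e. y = (1/3)·x.
Substitute into the budget 2·x + 13.5·y = 78: 6.5·x = 78, so x* = 12 and y* = (1/3)·12 = 4.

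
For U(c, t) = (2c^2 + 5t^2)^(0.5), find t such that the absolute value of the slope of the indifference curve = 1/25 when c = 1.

For CES with ρ = 2, MRS = (2/5)·(t/c)^(-1).
Setting (2/5)·(t/1)^(-1) = 1/25 gives (t/1)^(-1) = 0.1, so t/1 = 10 and t = 10.

t = 10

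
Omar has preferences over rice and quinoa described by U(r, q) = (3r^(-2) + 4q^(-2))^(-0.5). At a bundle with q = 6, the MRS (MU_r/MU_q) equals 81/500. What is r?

For CES with ρ = -2, MRS = (3/4)·(q/r)^3.
Setting (3/4)·(6/r)^3 = 81/500 gives (6/r)^3 = 27/125, so 6/r = 0.6 and r = 10.

r = 10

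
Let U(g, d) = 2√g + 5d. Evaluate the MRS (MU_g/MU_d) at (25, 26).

MU_g = 2/(2√g), MU_d = 5.
MRS = 2/(2√g) ÷ 5.
At (25, 26): MRS = 1/25.
That is, one extra unit of g is worth 1/25 units of d at the margin.

MRS = 1/25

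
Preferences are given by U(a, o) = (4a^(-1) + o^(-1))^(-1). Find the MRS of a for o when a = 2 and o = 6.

For CES with ρ = -1, MRS = (4/1)·(o/a)^2.
At (2, 6): MRS = 36.
So at (2, 6) the consumer would give up 36 units of o for one more unit of a.

MRS = 36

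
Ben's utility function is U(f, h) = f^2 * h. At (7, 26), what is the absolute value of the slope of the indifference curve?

MU_f = 2·f·h and MU_h = f^2.
MRS = MU_f/MU_h = (2/1)·h/f.
At (7, 26): MRS = 52/7.
That is, one extra unit of f is worth 52/7 units of h at the margin.

MRS = 52/7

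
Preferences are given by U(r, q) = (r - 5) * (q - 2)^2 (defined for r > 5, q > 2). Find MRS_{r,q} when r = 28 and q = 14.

MRS = 6/23

MU_r = (q−2)^2, MU_q = 2·(r−5)·(q−2).
MRS = (1/2)·(q−2)/(r−5).
At (28, 14): MRS = 6/23.
That is, one extra unit of r is worth 6/23 units of q at the margin.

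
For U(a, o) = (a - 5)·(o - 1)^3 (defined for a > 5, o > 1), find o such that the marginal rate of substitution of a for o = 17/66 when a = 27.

o = 18

MU_a = (o−1)^3, MU_o = 3·(a−5)·(o−1)^2.
MRS = (1/3)·(o−1)/(a−5).
Substitute a = 27: MRS = (o − 1)/66. Setting this equal to 17/66 gives o − 1 = (17/66)·66 = 17, so o = 18.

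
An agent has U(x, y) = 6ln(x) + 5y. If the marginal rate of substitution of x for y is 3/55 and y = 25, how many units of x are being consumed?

MU_x = 6/x, MU_y = 5.
MRS = 6/x ÷ 5.
MRS depends only on x: 1.2/x = 3/55 ⇒ x = 1.2/(3/55) = 22.

x = 22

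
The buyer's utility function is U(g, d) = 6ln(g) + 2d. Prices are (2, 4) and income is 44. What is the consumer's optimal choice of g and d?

g* = 6, d* = 8

MU_g = 6/g, MU_d = 2.
MRS = 6/g ÷ 2.
Tangency: set MRS = p_g/p_d = 2/4 = 0.5.
MRS depends only on g: 3/g = 0.5 ⇒ g* = 3/0.5 = 6.
From the budget, 4·d = 44 − 2·6 = 32, so d* = 8.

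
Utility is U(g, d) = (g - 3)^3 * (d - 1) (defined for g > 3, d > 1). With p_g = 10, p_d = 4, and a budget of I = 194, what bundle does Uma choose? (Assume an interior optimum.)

MU_g = 3·(g−3)^2·(d−1), MU_d = (g−3)^3.
MRS = (3/1)·(d−1)/(g−3).
Tangency: set MRS = p_g/p_d = 10/4 = 2.5.
So (3/1)·(d − 1)/(g − 3) = 2.5, i.e. (d − 1) = (5/6)·(g − 3).
Rewrite the budget in excess-of-subsistence terms: 10·(g − 3) + 4·(d − 1) = 194 − 10·3 − 4·1 = 160.
Substituting, (40/3)·(g − 3) = 160, so g − 3 = 12 and g* = 15.
Then d − 1 = (5/6)·12 = 10, so d* = 11.

g* = 15, d* = 11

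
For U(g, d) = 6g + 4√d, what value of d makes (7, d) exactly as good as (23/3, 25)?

U(23/3, 25) = 66.
Set U(7, d) = 66 and solve.
With g = 7: 4√d = 66 − 6·7 = 24, so √d = 6 and d = 36.
Check: U(7, 36) = 66.

d = 36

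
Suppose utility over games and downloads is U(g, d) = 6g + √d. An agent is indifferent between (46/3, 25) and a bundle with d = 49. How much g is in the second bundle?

g = 15

U(46/3, 25) = 97.
Set U(g, 49) = 97 and solve.
With d = 49: √49 = 7, so 6g = 97 − 7 = 90 and g = 15.
Check: U(15, 49) = 97.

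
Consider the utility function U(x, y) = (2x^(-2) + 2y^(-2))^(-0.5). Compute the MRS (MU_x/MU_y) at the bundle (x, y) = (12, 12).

MRS = 1

For CES with ρ = -2, MRS = (y/x)^3.
At (12, 12): MRS = 1.
That is, one extra unit of x is worth 1 units of y at the margin.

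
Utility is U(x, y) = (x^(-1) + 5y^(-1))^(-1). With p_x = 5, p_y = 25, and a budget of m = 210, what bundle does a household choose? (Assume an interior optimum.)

For CES with ρ = -1, MRS = (1/5)·(y/x)^2.
Tangency: set MRS = p_x/p_y = 5/25 = 0.2.
So (y/x)^2 = 1; taking the square root, y/x = 1, i.e. y = x.
Substitute into the budget 5·x + 25·y = 210: 30·x = 210, so x* = 7 and y* = 7.

x* = 7, y* = 7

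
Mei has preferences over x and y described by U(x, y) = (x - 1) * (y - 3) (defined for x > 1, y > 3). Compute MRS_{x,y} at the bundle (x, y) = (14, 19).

MRS = 16/13

MU_x = (y−3), MU_y = (x−1).
MRS = (y−3)/(x−1).
At (14, 19): MRS = 16/13.
So at (14, 19) the consumer would give up 16/13 units of y for one more unit of x.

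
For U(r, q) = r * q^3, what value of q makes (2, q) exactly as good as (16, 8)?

U(16, 8) = 8192.
Set U(2, q) = 8192 and solve.
With r = 2: q^3 = 8192/2 = 4096; taking the cube root, q = 16.
Check: U(2, 16) = 8192.

q = 16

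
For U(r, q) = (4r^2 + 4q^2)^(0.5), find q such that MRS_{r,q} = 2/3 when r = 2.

q = 3

For CES with ρ = 2, MRS = (q/r)^(-1).
Setting (q/2)^(-1) = 2/3 gives q/2 = 1.5 and q = 3.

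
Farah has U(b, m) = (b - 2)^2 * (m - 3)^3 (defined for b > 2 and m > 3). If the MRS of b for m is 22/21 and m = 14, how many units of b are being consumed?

b = 9

MU_b = 2·(b−2)·(m−3)^3, MU_m = 3·(b−2)^2·(m−3)^2.
MRS = (2/3)·(m−3)/(b−2).
Substitute m = 14: MRS = (22/3)/(b − 2). Setting this equal to 22/21 gives b − 2 = (22/3)/(22/21) = 7, so b = 9.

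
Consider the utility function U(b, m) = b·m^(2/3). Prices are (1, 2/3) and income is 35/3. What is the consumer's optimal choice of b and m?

b* = 7, m* = 7

MU_b = m^(2/3) and MU_m = 2/3·b·m^(-1/3).
MRS = MU_b/MU_m = (1.5)·m/b.
Tangency: set MRS = p_b/p_m = 1/(2/3) = 1.5.
So (1.5)·m/b = 1.5, i.e. m = b.
Substitute into the budget 1·b + (2/3)·m = 35/3: (5/3)·b = 35/3, so b* = 7.
Then m* = 7.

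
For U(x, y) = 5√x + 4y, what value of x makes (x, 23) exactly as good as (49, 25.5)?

x = 81

U(49, 25.5) = 137.
Set U(x, 23) = 137 and solve.
With y = 23: 5√x = 137 − 4·23 = 45, so √x = 9 and x = 81.
Check: U(81, 23) = 137.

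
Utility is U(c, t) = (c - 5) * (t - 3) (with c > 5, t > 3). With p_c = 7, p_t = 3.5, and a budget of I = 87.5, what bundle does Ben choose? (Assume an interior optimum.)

c* = 8, t* = 9

MU_c = (t−3), MU_t = (c−5).
MRS = (t−3)/(c−5).
Tangency: set MRS = p_c/p_t = 7/3.5 = 2.
So (t − 3)/(c − 5) = 2, i.e. (t − 3) = 2·(c − 5).
Rewrite the budget in excess-of-subsistence terms: 7·(c − 5) + 3.5·(t − 3) = 87.5 − 7·5 − 3.5·3 = 42.
Substituting, 14·(c − 5) = 42, so c − 5 = 3 and c* = 8.
Then t − 3 = 2·3 = 6, so t* = 9.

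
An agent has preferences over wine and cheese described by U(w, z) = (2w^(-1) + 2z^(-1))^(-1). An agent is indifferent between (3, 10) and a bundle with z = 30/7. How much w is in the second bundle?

w = 5

U depends on (w, z) only through S = 2w^(-1) + 2z^(-1), so equal utility means equal S. At (3, 10): S = 13/15.
With z = 30/7: 2·(30/7)^(-1) = 7/15, so 2w^(-1) = 13/15 − 7/15 = 0.4, i.e. w^(-1) = 0.2.
Hence w = 1/0.2 = 5.
Check: U(5, 30/7) = 1.1538.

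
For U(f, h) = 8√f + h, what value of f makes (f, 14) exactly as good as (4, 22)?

f = 9

U(4, 22) = 38.
Set U(f, 14) = 38 and solve.
With h = 14: 8√f = 38 − 14 = 24, so √f = 3 and f = 9.
Check: U(9, 14) = 38.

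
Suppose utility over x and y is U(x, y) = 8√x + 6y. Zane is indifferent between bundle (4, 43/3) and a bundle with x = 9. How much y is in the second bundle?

y = 13

U(4, 43/3) = 102.
Set U(9, y) = 102 and solve.
With x = 9: √9 = 3, so 6y = 102 − 8·3 = 78 and y = 13.
Check: U(9, 13) = 102.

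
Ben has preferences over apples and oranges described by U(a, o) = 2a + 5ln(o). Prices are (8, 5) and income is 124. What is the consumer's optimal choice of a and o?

MU_a = 2, MU_o = 5/o.
MRS = 2 ÷ (5/o).
Tangency: set MRS = p_a/p_o = 8/5 = 1.6.
MRS depends only on o: 0.4·o = 1.6 ⇒ o* = 1.6/0.4 = 4.
From the budget, 8·a = 124 − 5·4 = 104, so a* = 13.

a* = 13, o* = 4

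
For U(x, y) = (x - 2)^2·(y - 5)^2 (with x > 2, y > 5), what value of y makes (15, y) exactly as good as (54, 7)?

U(54, 7) = 10816.
Set U(15, y) = 10816 and solve.
With x = 15: (15 − 2)^2 = 169, so (y − 5)^2 = 10816/169 = 64.
Taking the square root (with y > 5): y − 5 = 8, so y = 13.
Check: U(15, 13) = 10816.

y = 13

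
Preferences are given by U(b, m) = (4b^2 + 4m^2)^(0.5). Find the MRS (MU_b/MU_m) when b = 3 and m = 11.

MRS = 3/11

For CES with ρ = 2, MRS = (m/b)^(-1).
At (3, 11): MRS = 3/11.
That is, one extra unit of b is worth 3/11 units of m at the margin.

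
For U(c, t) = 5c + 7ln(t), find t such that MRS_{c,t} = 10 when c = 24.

MU_c = 5, MU_t = 7/t.
MRS = 5 ÷ (7/t).
MRS depends only on t: (5/7)·t = 10 ⇒ t = 10/(5/7) = 14.

t = 14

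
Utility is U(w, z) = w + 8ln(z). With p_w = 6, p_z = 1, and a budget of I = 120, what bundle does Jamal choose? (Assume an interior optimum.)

MU_w = 1, MU_z = 8/z.
MRS = 1 ÷ (8/z).
Tangency: set MRS = p_w/p_z = 6/1 = 6.
MRS depends only on z: 0.125·z = 6 ⇒ z* = 6/0.125 = 48.
From the budget, 6·w = 120 − 1·48 = 72, so w* = 12.

w* = 12, z* = 48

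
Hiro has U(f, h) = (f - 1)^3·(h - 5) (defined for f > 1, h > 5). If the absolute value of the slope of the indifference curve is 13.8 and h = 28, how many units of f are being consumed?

MU_f = 3·(f−1)^2·(h−5), MU_h = (f−1)^3.
MRS = (3/1)·(h−5)/(f−1).
Substitute h = 28: MRS = 69/(f − 1). Setting this equal to 13.8 gives f − 1 = 69/13.8 = 5, so f = 6.

f = 6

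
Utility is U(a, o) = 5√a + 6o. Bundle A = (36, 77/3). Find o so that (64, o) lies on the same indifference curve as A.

o = 24

U(36, 77/3) = 184.
Set U(64, o) = 184 and solve.
With a = 64: √64 = 8, so 6o = 184 − 5·8 = 144 and o = 24.
Check: U(64, 24) = 184.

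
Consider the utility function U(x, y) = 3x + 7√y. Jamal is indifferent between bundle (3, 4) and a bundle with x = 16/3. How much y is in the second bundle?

y = 1

U(3, 4) = 23.
Set U(16/3, y) = 23 and solve.
With x = 16/3: 7√y = 23 − 3·16/3 = 7, so √y = 1 and y = 1.
Check: U(16/3, 1) = 23.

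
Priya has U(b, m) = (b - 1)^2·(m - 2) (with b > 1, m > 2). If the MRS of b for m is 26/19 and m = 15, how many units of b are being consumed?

b = 20

MU_b = 2·(b−1)·(m−2), MU_m = (b−1)^2.
MRS = (2/1)·(m−2)/(b−1).
Substitute m = 15: MRS = 26/(b − 1). Setting this equal to 26/19 gives b − 1 = 26/(26/19) = 19, so b = 20.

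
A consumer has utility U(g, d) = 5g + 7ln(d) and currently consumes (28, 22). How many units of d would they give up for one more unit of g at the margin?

MU_g = 5, MU_d = 7/d.
MRS = 5 ÷ (7/d).
At (28, 22): MRS = 110/7.
The indifference curve has slope −110/7 at this bundle.

MRS = 110/7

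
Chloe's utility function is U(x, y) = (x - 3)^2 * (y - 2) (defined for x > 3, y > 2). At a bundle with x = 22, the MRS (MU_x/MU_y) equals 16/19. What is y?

MU_x = 2·(x−3)·(y−2), MU_y = (x−3)^2.
MRS = (2/1)·(y−2)/(x−3).
Substitute x = 22: MRS = (y − 2)/9.5. Setting this equal to 16/19 gives y − 2 = (16/19)·9.5 = 8, so y = 10.

y = 10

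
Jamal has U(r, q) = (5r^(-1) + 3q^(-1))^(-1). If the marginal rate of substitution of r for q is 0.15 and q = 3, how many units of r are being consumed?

For CES with ρ = -1, MRS = (5/3)·(q/r)^2.
Setting (5/3)·(3/r)^2 = 0.15 gives (3/r)^2 = 9/100, so 3/r = 0.3 and r = 10.

r = 10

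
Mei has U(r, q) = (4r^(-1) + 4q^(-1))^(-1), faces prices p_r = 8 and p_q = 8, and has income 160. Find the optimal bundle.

r* = 10, q* = 10

For CES with ρ = -1, MRS = (q/r)^2.
Tangency: set MRS = p_r/p_q = 8/8 = 1.
So (q/r)^2 = 1; taking the square root, q/r = 1, i.e. q = r.
Substitute into the budget 8·r + 8·q = 160: 16·r = 160, so r* = 10 and q* = 10.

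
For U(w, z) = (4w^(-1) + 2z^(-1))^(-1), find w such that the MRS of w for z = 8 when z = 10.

For CES with ρ = -1, MRS = (4/2)·(z/w)^2.
Setting (4/2)·(10/w)^2 = 8 gives (10/w)^2 = 4, so 10/w = 2 and w = 5.

w = 5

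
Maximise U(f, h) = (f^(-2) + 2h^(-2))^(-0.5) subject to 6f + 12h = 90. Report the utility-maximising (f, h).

For CES with ρ = -2, MRS = (1/2)·(h/f)^3.
Tangency: set MRS = p_f/p_h = 6/12 = 0.5.
So (h/f)^3 = 1; taking the cube root, h/f = 1, i.e. h = f.
Substitute into the budget 6·f + 12·h = 90: 18·f = 90, so f* = 5 and h* = 5.

f* = 5, h* = 5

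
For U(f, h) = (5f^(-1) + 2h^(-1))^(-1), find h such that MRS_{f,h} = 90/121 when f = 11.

h = 6

For CES with ρ = -1, MRS = (5/2)·(h/f)^2.
Setting (5/2)·(h/11)^2 = 90/121 gives (h/11)^2 = 36/121, so h/11 = 6/11 and h = 6.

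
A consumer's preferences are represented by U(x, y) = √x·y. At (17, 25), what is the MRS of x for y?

MU_x = 0.5·x^(-0.5)·y and MU_y = √x.
MRS = MU_x/MU_y = (0.5)·y/x.
At (17, 25): MRS = 25/34.
The indifference curve has slope −25/34 at this bundle.

MRS = 25/34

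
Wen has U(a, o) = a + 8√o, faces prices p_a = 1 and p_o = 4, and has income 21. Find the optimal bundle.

a* = 17, o* = 1

MU_a = 1, MU_o = 8/(2√o).
MRS = 1 ÷ (8/(2√o)).
Tangency: set MRS = p_a/p_o = 1/4 = 0.25.
MRS depends only on o: 0.25·√o = 0.25 ⇒ √o = 0.25/0.25 = 1 ⇒ o* = 1.
From the budget, 1·a = 21 − 4·1 = 17, so a* = 17.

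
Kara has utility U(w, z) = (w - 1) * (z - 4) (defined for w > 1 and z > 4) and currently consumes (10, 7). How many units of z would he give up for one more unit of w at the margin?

MRS = 1/3

MU_w = (z−4), MU_z = (w−1).
MRS = (z−4)/(w−1).
At (10, 7): MRS = 1/3.
That is, one extra unit of w is worth 1/3 units of z at the margin.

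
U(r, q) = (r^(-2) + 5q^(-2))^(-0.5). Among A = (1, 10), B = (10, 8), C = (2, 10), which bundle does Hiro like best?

Evaluate utility at each bundle:
U(A) = 0.976.
U(B) = 3.369.
U(C) = 1.826.
Highest utility is B, so B ≻ C ≻ A.

Bundle B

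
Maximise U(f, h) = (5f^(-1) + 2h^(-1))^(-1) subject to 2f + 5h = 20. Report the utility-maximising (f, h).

f* = 5, h* = 2

For CES with ρ = -1, MRS = (5/2)·(h/f)^2.
Tangency: set MRS = p_f/p_h = 2/5 = 0.4.
So (h/f)^2 = 4/25; taking the square root, h/f = 0.4, i.e. h = 0.4·f.
Substitute into the budget 2·f + 5·h = 20: 4·f = 20, so f* = 5 and h* = 0.4·5 = 2.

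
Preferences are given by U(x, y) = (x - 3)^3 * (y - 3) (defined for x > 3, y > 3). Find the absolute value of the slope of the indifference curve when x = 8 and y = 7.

MRS = 2.4

MU_x = 3·(x−3)^2·(y−3), MU_y = (x−3)^3.
MRS = (3/1)·(y−3)/(x−3).
At (8, 7): MRS = 2.4.
That is, one extra unit of x is worth 2.4 units of y at the margin.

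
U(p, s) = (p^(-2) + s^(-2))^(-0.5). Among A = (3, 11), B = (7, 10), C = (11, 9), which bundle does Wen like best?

Evaluate utility at each bundle:
U(A) = 2.894.
U(B) = 5.735.
U(C) = 6.966.
Highest utility is C, so C ≻ B ≻ A.

Bundle C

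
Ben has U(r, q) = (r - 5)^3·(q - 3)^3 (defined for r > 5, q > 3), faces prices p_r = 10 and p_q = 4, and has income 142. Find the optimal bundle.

r* = 9, q* = 13

MU_r = 3·(r−5)^2·(q−3)^3, MU_q = 3·(r−5)^3·(q−3)^2.
MRS = (q−3)/(r−5).
Tangency: set MRS = p_r/p_q = 10/4 = 2.5.
So (q − 3)/(r − 5) = 2.5, i.e. (q − 3) = 2.5·(r − 5).
Rewrite the budget in excess-of-subsistence terms: 10·(r − 5) + 4·(q − 3) = 142 − 10·5 − 4·3 = 80.
Substituting, 20·(r − 5) = 80, so r − 5 = 4 and r* = 9.
Then q − 3 = 2.5·4 = 10, so q* = 13.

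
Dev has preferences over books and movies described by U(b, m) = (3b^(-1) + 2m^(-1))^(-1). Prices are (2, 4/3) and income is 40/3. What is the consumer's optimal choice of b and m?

For CES with ρ = -1, MRS = (3/2)·(m/b)^2.
Tangency: set MRS = p_b/p_m = 2/(4/3) = 1.5.
So (m/b)^2 = 1; taking the square root, m/b = 1, i.e. m = b.
Substitute into the budget 2·b + (4/3)·m = 40/3: (10/3)·b = 40/3, so b* = 4 and m* = 4.

b* = 4, m* = 4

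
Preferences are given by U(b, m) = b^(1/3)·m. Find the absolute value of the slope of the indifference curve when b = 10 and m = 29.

MU_b = 1/3·b^(-2/3)·m and MU_m = b^(1/3).
MRS = MU_b/MU_m = (1/3)·m/b.
At (10, 29): MRS = 29/30.
So at (10, 29) the consumer would give up 29/30 units of m for one more unit of b.

MRS = 29/30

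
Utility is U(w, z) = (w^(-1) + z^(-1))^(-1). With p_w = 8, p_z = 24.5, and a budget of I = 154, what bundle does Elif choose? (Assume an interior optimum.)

For CES with ρ = -1, MRS = (z/w)^2.
Tangency: set MRS = p_w/p_z = 8/24.5 = 16/49.
So (z/w)^2 = 16/49; taking the square root, z/w = 4/7, i.e. z = (4/7)·w.
Substitute into the budget 8·w + 24.5·z = 154: 22·w = 154, so w* = 7 and z* = (4/7)·7 = 4.

w* = 7, z* = 4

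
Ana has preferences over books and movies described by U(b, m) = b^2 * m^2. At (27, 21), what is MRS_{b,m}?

MRS = 7/9

MU_b = 2·b·m^2 and MU_m = 2·b^2·m.
MRS = MU_b/MU_m = m/b.
At (27, 21): MRS = 7/9.
So at (27, 21) the consumer would give up 7/9 units of m for one more unit of b.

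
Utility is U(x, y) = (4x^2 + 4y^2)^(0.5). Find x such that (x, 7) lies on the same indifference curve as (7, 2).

U depends on (x, y) only through S = 4x^2 + 4y^2, so equal utility means equal S. At (7, 2): S = 212.
With y = 7: 4·7^2 = 196, so 4x^2 = 212 − 196 = 16, i.e. x^2 = 4.
Hence x = √4 = 2.
Check: U(2, 7) = 14.5602.

x = 2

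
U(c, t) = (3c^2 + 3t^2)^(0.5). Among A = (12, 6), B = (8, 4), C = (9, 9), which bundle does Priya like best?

Evaluate utility at each bundle:
U(A) = 23.238.
U(B) = 15.492.
U(C) = 22.045.
Highest utility is A, so A ≻ C ≻ B.

Bundle A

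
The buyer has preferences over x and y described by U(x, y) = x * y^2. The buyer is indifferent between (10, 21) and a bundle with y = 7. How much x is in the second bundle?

x = 90

U(10, 21) = 4410.
Set U(x, 7) = 4410 and solve.
With y = 7: 7^2 = 49, so x = 4410/49 = 90.
Check: U(90, 7) = 4410.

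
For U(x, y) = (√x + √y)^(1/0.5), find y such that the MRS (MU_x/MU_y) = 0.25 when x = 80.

For CES with ρ = 0.5, MRS = √(y/x).
Setting √(y/80) = 0.25 gives y/80 = 1/16 and y = 5.

y = 5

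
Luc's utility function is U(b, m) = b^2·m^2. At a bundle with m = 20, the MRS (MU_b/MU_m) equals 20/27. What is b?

b = 27

MU_b = 2·b·m^2 and MU_m = 2·b^2·m.
MRS = MU_b/MU_m = m/b.
Substitute m = 20: MRS = 20/b. Setting 20/b = 20/27 gives b = 20/(20/27) = 27.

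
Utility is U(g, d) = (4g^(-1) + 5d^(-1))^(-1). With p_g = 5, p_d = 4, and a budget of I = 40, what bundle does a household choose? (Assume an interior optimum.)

For CES with ρ = -1, MRS = (4/5)·(d/g)^2.
Tangency: set MRS = p_g/p_d = 5/4 = 1.25.
So (d/g)^2 = 25/16; taking the square root, d/g = 1.25, i.e. d = 1.25·g.
Substitute into the budget 5·g + 4·d = 40: 10·g = 40, so g* = 4 and d* = 1.25·4 = 5.

g* = 4, d* = 5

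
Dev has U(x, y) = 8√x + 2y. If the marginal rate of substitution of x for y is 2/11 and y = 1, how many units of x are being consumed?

MU_x = 8/(2√x), MU_y = 2.
MRS = 8/(2√x) ÷ 2.
MRS depends only on x: 2/√x = 2/11 ⇒ √x = 2/(2/11) = 11 ⇒ x = 121.

x = 121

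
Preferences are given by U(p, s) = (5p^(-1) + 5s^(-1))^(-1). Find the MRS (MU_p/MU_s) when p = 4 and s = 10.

MRS = 6.25

For CES with ρ = -1, MRS = (s/p)^2.
At (4, 10): MRS = 6.25.
So at (4, 10) the consumer would give up 6.25 units of s for one more unit of p.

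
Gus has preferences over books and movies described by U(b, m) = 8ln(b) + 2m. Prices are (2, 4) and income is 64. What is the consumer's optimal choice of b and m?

MU_b = 8/b, MU_m = 2.
MRS = 8/b ÷ 2.
Tangency: set MRS = p_b/p_m = 2/4 = 0.5.
MRS depends only on b: 4/b = 0.5 ⇒ b* = 4/0.5 = 8.
From the budget, 4·m = 64 − 2·8 = 48, so m* = 12.

b* = 8, m* = 12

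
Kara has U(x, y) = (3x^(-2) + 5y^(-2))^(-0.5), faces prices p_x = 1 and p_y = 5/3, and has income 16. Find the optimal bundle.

For CES with ρ = -2, MRS = (3/5)·(y/x)^3.
Tangency: set MRS = p_x/p_y = 1/(5/3) = 0.6.
So (y/x)^3 = 1; taking the cube root, y/x = 1, i.e. y = x.
Substitute into the budget 1·x + (5/3)·y = 16: (8/3)·x = 16, so x* = 6 and y* = 6.

x* = 6, y* = 6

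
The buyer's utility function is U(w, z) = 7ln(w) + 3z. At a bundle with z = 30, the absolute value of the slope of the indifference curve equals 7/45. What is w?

MU_w = 7/w, MU_z = 3.
MRS = 7/w ÷ 3.
MRS depends only on w: (7/3)/w = 7/45 ⇒ w = (7/3)/(7/45) = 15.

w = 15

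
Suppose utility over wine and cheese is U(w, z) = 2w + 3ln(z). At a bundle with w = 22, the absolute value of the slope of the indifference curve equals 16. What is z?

MU_w = 2, MU_z = 3/z.
MRS = 2 ÷ (3/z).
MRS depends only on z: (2/3)·z = 16 ⇒ z = 16/(2/3) = 24.

z = 24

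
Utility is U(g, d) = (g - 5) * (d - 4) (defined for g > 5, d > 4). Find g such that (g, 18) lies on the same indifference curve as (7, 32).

g = 9

U(7, 32) = 56.
Set U(g, 18) = 56 and solve.
With d = 18: (18 − 4) = 14, so (g − 5) = 56/14 = 4.
So g = 5 + 4 = 9.
Check: U(9, 18) = 56.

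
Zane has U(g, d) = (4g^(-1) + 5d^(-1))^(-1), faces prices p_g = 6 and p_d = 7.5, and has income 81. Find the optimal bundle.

For CES with ρ = -1, MRS = (4/5)·(d/g)^2.
Tangency: set MRS = p_g/p_d = 6/7.5 = 0.8.
So (d/g)^2 = 1; taking the square root, d/g = 1, i.e. d = g.
Substitute into the budget 6·g + 7.5·d = 81: 13.5·g = 81, so g* = 6 and d* = 6.

g* = 6, d* = 6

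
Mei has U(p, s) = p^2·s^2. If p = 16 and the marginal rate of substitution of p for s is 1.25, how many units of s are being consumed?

s = 20

MU_p = 2·p·s^2 and MU_s = 2·p^2·s.
MRS = MU_p/MU_s = s/p.
Substitute p = 16: MRS = s/16. Setting s/16 = 1.25 gives s = 1.25·16 = 20.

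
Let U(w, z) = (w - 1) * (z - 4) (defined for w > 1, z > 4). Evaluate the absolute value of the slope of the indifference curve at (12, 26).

MRS = 2

MU_w = (z−4), MU_z = (w−1).
MRS = (z−4)/(w−1).
At (12, 26): MRS = 2.
The indifference curve has slope −2 at this bundle.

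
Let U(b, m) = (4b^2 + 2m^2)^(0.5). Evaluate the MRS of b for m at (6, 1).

For CES with ρ = 2, MRS = (4/2)·(m/b)^(-1).
At (6, 1): MRS = 12.
So at (6, 1) the consumer would give up 12 units of m for one more unit of b.

MRS = 12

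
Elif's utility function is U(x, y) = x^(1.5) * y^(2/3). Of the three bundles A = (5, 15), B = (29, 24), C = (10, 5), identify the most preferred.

Evaluate utility at each bundle:
U(A) = 68.001.
U(B) = 1299.385.
U(C) = 92.466.
Highest utility is B, so B ≻ C ≻ A.

Bundle B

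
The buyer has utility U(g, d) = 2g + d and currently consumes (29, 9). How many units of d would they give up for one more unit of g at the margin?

MU_g = 2, MU_d = 1, so MRS = 2/1 = 2 at every bundle.
At (29, 9): MRS = 2.
So at (29, 9) the consumer would give up 2 units of d for one more unit of g.

MRS = 2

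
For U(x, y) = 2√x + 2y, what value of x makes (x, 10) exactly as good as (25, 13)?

U(25, 13) = 36.
Set U(x, 10) = 36 and solve.
With y = 10: 2√x = 36 − 2·10 = 16, so √x = 8 and x = 64.
Check: U(64, 10) = 36.

x = 64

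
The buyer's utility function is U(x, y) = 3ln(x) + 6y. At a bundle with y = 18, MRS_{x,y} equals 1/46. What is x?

MU_x = 3/x, MU_y = 6.
MRS = 3/x ÷ 6.
MRS depends only on x: 0.5/x = 1/46 ⇒ x = 0.5/(1/46) = 23.

x = 23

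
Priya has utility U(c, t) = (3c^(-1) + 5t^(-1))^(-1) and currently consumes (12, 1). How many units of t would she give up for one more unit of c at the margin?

For CES with ρ = -1, MRS = (3/5)·(t/c)^2.
At (12, 1): MRS = 1/240.
That is, one extra unit of c is worth 1/240 units of t at the margin.

MRS = 1/240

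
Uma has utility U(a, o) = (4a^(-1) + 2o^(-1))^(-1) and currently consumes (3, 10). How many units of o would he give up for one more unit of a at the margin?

MRS = 200/9

For CES with ρ = -1, MRS = (4/2)·(o/a)^2.
At (3, 10): MRS = 200/9.
The indifference curve has slope −200/9 at this bundle.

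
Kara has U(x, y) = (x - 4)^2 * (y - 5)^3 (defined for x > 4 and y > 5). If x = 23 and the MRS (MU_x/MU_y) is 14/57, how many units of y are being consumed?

y = 12

MU_x = 2·(x−4)·(y−5)^3, MU_y = 3·(x−4)^2·(y−5)^2.
MRS = (2/3)·(y−5)/(x−4).
Substitute x = 23: MRS = (y − 5)/28.5. Setting this equal to 14/57 gives y − 5 = (14/57)·28.5 = 7, so y = 12.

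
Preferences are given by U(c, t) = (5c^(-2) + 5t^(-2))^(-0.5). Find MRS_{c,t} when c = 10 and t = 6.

For CES with ρ = -2, MRS = (t/c)^3.
At (10, 6): MRS = 27/125.
The indifference curve has slope −27/125 at this bundle.

MRS = 27/125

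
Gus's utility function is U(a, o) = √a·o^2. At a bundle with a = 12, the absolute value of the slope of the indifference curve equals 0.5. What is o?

MU_a = 0.5·a^(-0.5)·o^2 and MU_o = 2·√a·o.
MRS = MU_a/MU_o = (0.25)·o/a.
Substitute a = 12: MRS = o/48. Setting o/48 = 0.5 gives o = 0.5·48 = 24.

o = 24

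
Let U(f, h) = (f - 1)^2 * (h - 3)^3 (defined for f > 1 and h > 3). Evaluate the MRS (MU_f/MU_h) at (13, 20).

MU_f = 2·(f−1)·(h−3)^3, MU_h = 3·(f−1)^2·(h−3)^2.
MRS = (2/3)·(h−3)/(f−1).
At (13, 20): MRS = 17/18.
That is, one extra unit of f is worth 17/18 units of h at the margin.

MRS = 17/18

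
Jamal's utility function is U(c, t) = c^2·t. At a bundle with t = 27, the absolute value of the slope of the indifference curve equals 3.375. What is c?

c = 16

MU_c = 2·c·t and MU_t = c^2.
MRS = MU_c/MU_t = (2/1)·t/c.
Substitute t = 27: MRS = 54/c. Setting 54/c = 3.375 gives c = 54/3.375 = 16.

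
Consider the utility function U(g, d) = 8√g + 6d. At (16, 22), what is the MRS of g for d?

MRS = 1/6

MU_g = 8/(2√g), MU_d = 6.
MRS = 8/(2√g) ÷ 6.
At (16, 22): MRS = 1/6.
So at (16, 22) the consumer would give up 1/6 units of d for one more unit of g.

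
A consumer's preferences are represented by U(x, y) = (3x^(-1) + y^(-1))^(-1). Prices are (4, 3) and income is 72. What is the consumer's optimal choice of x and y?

x* = 12, y* = 8

For CES with ρ = -1, MRS = (3/1)·(y/x)^2.
Tangency: set MRS = p_x/p_y = 4/3.
So (y/x)^2 = 4/9; taking the square root, y/x = 2/3, i.e. y = (2/3)·x.
Substitute into the budget 4·x + 3·y = 72: 6·x = 72, so x* = 12 and y* = (2/3)·12 = 8.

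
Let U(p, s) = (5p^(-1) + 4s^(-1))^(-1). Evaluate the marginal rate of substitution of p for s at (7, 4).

For CES with ρ = -1, MRS = (5/4)·(s/p)^2.
At (7, 4): MRS = 20/49.
That is, one extra unit of p is worth 20/49 units of s at the margin.

MRS = 20/49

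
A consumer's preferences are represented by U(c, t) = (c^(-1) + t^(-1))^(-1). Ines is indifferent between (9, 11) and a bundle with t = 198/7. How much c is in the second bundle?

c = 6

U depends on (c, t) only through S = c^(-1) + t^(-1), so equal utility means equal S. At (9, 11): S = 20/99.
With t = 198/7: (198/7)^(-1) = 7/198, so c^(-1) = 20/99 − 7/198 = 1/6.
Hence c = 1/(1/6) = 6.
Check: U(6, 198/7) = 4.95.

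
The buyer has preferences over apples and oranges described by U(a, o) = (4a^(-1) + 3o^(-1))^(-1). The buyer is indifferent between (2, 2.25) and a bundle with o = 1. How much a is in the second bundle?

a = 12

U depends on (a, o) only through S = 4a^(-1) + 3o^(-1), so equal utility means equal S. At (2, 2.25): S = 10/3.
With o = 1: 3·1^(-1) = 3, so 4a^(-1) = 10/3 − 3 = 1/3, i.e. a^(-1) = 1/12.
Hence a = 1/(1/12) = 12.
Check: U(12, 1) = 0.3.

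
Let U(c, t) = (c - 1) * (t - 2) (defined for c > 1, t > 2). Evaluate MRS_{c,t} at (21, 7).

MRS = 0.25

MU_c = (t−2), MU_t = (c−1).
MRS = (t−2)/(c−1).
At (21, 7): MRS = 0.25.
So at (21, 7) the consumer would give up 0.25 units of t for one more unit of c.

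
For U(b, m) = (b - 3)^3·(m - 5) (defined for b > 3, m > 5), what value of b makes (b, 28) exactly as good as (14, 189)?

b = 25

U(14, 189) = 244904.
Set U(b, 28) = 244904 and solve.
With m = 28: (28 − 5) = 23, so (b − 3)^3 = 244904/23 = 10648.
Taking the cube root (with b > 3): b − 3 = 22, so b = 25.
Check: U(25, 28) = 244904.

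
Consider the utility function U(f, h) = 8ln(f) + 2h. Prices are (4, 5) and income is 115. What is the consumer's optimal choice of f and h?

f* = 5, h* = 19

MU_f = 8/f, MU_h = 2.
MRS = 8/f ÷ 2.
Tangency: set MRS = p_f/p_h = 4/5 = 0.8.
MRS depends only on f: 4/f = 0.8 ⇒ f* = 4/0.8 = 5.
From the budget, 5·h = 115 − 4·5 = 95, so h* = 19.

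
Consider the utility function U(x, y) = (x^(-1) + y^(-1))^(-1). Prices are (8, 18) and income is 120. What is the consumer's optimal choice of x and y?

x* = 6, y* = 4

For CES with ρ = -1, MRS = (y/x)^2.
Tangency: set MRS = p_x/p_y = 8/18 = 4/9.
So (y/x)^2 = 4/9; taking the square root, y/x = 2/3, i.e. y = (2/3)·x.
Substitute into the budget 8·x + 18·y = 120: 20·x = 120, so x* = 6 and y* = (2/3)·6 = 4.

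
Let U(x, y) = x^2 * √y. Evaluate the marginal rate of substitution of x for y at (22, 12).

MRS = 24/11

MU_x = 2·x·√y and MU_y = 0.5·x^2·y^(-0.5).
MRS = MU_x/MU_y = (4)·y/x.
At (22, 12): MRS = 24/11.
The indifference curve has slope −24/11 at this bundle.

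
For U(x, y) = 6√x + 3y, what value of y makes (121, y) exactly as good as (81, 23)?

y = 19

U(81, 23) = 123.
Set U(121, y) = 123 and solve.
With x = 121: √121 = 11, so 3y = 123 − 6·11 = 57 and y = 19.
Check: U(121, 19) = 123.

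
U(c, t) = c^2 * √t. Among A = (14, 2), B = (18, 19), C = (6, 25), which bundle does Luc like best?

Bundle B

Evaluate utility at each bundle:
U(A) = 277.186.
U(B) = 1412.283.
U(C) = 180.000.
Highest utility is B, so B ≻ A ≻ C.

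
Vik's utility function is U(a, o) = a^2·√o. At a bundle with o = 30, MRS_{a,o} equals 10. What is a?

a = 12

MU_a = 2·a·√o and MU_o = 0.5·a^2·o^(-0.5).
MRS = MU_a/MU_o = (4)·o/a.
Substitute o = 30: MRS = 120/a. Setting 120/a = 10 gives a = 120/10 = 12.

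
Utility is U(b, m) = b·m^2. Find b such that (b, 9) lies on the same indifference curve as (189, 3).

U(189, 3) = 1701.
Set U(b, 9) = 1701 and solve.
With m = 9: 9^2 = 81, so b = 1701/81 = 21.
Check: U(21, 9) = 1701.

b = 21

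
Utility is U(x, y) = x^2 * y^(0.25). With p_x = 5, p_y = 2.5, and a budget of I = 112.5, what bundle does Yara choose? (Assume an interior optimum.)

x* = 20, y* = 5

MU_x = 2·x·y^(0.25) and MU_y = 0.25·x^2·y^(-0.75).
MRS = MU_x/MU_y = (8)·y/x.
Tangency: set MRS = p_x/p_y = 5/2.5 = 2.
So (8)·y/x = 2, i.e. y = 0.25·x.
Substitute into the budget 5·x + 2.5·y = 112.5: 5.625·x = 112.5, so x* = 20.
Then y* = 0.25·20 = 5.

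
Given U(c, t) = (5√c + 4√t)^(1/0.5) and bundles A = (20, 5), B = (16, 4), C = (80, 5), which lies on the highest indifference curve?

Bundle C

Evaluate utility at each bundle:
U(A) = 980.000.
U(B) = 784.000.
U(C) = 2880.000.
Highest utility is C, so C ≻ A ≻ B.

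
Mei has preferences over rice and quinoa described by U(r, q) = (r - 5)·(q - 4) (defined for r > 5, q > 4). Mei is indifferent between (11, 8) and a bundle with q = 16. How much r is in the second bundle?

U(11, 8) = 24.
Set U(r, 16) = 24 and solve.
With q = 16: (16 − 4) = 12, so (r − 5) = 24/12 = 2.
So r = 5 + 2 = 7.
Check: U(7, 16) = 24.

r = 7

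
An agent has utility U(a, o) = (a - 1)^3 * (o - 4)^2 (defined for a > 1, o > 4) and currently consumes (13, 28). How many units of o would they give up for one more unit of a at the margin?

MRS = 3

MU_a = 3·(a−1)^2·(o−4)^2, MU_o = 2·(a−1)^3·(o−4).
MRS = (3/2)·(o−4)/(a−1).
At (13, 28): MRS = 3.
That is, one extra unit of a is worth 3 units of o at the margin.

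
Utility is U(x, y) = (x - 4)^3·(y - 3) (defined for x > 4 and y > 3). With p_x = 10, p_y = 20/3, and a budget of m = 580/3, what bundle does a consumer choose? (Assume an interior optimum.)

x* = 14, y* = 8

MU_x = 3·(x−4)^2·(y−3), MU_y = (x−4)^3.
MRS = (3/1)·(y−3)/(x−4).
Tangency: set MRS = p_x/p_y = 10/(20/3) = 1.5.
So (3/1)·(y − 3)/(x − 4) = 1.5, i.e. (y − 3) = 0.5·(x − 4).
Rewrite the budget in excess-of-subsistence terms: 10·(x − 4) + (20/3)·(y − 3) = 580/3 − 10·4 − (20/3)·3 = 400/3.
Substituting, (40/3)·(x − 4) = 400/3, so x − 4 = 10 and x* = 14.
Then y − 3 = 0.5·10 = 5, so y* = 8.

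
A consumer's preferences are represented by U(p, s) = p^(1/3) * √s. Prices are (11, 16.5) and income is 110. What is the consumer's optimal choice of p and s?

MU_p = 1/3·p^(-2/3)·√s and MU_s = 0.5·p^(1/3)·s^(-0.5).
MRS = MU_p/MU_s = (2/3)·s/p.
Tangency: set MRS = p_p/p_s = 11/16.5 = 2/3.
So (2/3)·s/p = 2/3, i.e. s = p.
Substitute into the budget 11·p + 16.5·s = 110: 27.5·p = 110, so p* = 4.
Then s* = 4.

p* = 4, s* = 4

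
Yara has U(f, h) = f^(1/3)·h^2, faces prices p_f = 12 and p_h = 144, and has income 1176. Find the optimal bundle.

f* = 14, h* = 7

MU_f = 1/3·f^(-2/3)·h^2 and MU_h = 2·f^(1/3)·h.
MRS = MU_f/MU_h = (1/6)·h/f.
Tangency: set MRS = p_f/p_h = 12/144 = 1/12.
So (1/6)·h/f = 1/12, i.e. h = 0.5·f.
Substitute into the budget 12·f + 144·h = 1176: 84·f = 1176, so f* = 14.
Then h* = 0.5·14 = 7.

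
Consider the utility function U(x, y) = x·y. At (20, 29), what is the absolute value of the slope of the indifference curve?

MU_x = y and MU_y = x.
MRS = MU_x/MU_y = y/x.
At (20, 29): MRS = 1.45.
The indifference curve has slope −1.45 at this bundle.

MRS = 1.45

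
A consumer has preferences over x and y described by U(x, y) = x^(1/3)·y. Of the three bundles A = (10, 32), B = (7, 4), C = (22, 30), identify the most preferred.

Evaluate utility at each bundle:
U(A) = 68.942.
U(B) = 7.652.
U(C) = 84.061.
Highest utility is C, so C ≻ A ≻ B.

Bundle C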